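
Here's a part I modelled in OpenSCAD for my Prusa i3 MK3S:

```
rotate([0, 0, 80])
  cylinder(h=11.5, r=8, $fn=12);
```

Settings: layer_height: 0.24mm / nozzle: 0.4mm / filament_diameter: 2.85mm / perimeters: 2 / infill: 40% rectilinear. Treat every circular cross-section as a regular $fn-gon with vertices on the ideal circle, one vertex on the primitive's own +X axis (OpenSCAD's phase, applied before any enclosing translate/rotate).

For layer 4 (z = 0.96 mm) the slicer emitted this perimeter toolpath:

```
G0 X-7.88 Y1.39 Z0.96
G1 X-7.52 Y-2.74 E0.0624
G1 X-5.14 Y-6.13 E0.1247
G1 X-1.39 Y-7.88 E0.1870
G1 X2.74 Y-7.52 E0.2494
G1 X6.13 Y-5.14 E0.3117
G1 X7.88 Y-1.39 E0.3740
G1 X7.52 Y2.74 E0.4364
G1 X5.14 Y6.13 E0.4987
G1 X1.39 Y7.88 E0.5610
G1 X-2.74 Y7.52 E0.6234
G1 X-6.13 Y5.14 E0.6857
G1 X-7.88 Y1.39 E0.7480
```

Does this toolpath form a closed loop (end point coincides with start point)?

Start point (G0): (-7.88, 1.39). End point (last G1): the path returns to the start — closed.

yes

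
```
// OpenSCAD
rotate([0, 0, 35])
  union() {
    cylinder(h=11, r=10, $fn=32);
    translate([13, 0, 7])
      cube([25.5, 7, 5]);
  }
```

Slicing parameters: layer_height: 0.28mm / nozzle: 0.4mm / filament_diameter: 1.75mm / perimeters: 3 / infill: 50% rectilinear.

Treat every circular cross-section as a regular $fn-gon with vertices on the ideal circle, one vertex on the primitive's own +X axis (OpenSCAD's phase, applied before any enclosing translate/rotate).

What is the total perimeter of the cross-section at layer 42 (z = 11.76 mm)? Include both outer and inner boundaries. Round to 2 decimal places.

At z = 11.76 mm: the cylinder does not reach this height (z outside [0, 11]); the cube at (13, 0) (footprint 25.5×7) is included at this height (perimeter 65.00 mm); Taking the union: only the 25.5×7 cube at (13, 0) is present, so the union is just that shape — boundary = 65.00 mm; (whole slice rotated 35° about Z — lengths, areas and connectivity unchanged). Overall, the cross-section is a single solid region. Total boundary length (outer) = 65.00 mm.

65.00 mm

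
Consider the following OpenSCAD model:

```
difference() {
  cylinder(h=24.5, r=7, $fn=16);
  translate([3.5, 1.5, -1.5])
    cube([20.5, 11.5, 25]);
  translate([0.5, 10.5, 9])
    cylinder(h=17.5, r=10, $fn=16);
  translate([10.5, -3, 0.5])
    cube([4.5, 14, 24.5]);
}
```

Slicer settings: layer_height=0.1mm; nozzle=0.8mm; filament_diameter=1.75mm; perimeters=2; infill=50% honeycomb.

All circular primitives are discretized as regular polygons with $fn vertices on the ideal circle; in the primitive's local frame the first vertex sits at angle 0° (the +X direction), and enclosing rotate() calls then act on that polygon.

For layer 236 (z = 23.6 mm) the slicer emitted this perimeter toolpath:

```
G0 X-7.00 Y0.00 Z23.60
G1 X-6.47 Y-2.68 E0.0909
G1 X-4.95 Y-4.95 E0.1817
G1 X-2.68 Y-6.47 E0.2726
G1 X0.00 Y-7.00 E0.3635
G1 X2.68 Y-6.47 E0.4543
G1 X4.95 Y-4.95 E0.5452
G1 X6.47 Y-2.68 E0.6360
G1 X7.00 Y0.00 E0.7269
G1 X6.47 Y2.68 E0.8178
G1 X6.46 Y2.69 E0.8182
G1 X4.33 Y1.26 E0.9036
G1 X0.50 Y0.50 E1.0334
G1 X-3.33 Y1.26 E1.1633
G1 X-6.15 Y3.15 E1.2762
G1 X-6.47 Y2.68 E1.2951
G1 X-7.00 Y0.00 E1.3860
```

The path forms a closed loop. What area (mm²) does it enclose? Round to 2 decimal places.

Apply the shoelace formula to the sequence of (X, Y) vertices; enclosed area = 94.59 mm².

94.59 mm²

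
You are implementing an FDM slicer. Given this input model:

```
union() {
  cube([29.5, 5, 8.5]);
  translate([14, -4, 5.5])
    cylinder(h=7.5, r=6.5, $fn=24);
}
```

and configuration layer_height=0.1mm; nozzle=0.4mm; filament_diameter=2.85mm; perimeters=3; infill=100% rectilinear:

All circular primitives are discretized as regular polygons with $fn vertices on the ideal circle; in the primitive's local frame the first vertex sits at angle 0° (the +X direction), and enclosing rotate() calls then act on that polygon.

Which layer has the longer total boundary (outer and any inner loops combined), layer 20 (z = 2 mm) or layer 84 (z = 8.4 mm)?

Layer 20 (z = 2): the cube is present — its section is the full 29.5×5 rectangle (perimeter 69.00 mm); the cylinder at (14, -4) does not reach this height (z outside [5.5, 13]); Merging all regions: only the 29.5×5 cube is present, so the union is just that shape — boundary = 69.00 mm. So its perimeter = 69.00 mm. Layer 84 (z = 8.4): the 29.5×5 cube contributes its full rectangle (perimeter 69.00 mm); the cylinder at (14, -4): section is a regular 24-gon, circumradius r=6.5 (perimeter = 2·24·6.500·sin(180°/24) = 40.72 mm); Merging all regions: the regions partially overlap (shared area 17.43 mm²), so the edge portions inside another operand are dropped and the merged outline is re-measured after clipping — boundary = 87.93 mm. So its perimeter = 87.93 mm. Layer 84 is larger (87.93 vs 69.00 mm).

layer 84 (z = 8.4 mm)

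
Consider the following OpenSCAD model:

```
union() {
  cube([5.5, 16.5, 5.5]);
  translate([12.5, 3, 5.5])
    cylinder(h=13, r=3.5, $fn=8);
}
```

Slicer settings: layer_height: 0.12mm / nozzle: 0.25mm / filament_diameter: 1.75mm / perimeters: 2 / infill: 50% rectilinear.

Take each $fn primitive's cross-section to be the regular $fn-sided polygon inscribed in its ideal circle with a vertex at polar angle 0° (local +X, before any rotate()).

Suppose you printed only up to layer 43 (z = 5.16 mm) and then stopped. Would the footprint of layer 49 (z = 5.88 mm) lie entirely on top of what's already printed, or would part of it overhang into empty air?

part overhangs

Compare the two slices. At z = 5.16: the cube (footprint 5.5×16.5) is included at this height (area 90.75 mm²); the cylinder at (12.5, 3) is not intersected at this z (z outside [5.5, 18.5]); Taking the union: only the 5.5×16.5 cube is present, so the union is just that shape — area = 90.75 mm². At z = 5.88: the cube is not intersected at this z (z outside [0, 5.5]); the r=3.5 cylinder at (12.5, 3) contributes a regular 8-gon of circumradius 3.5 (area = (8/2)·3.500²·sin(360°/8) = 34.65 mm²); Merging all regions: only the r=3.5 cylinder at (12.5, 3) is present, so the union is just that shape — area = 34.65 mm². Checking containment: at z = 5.88 the cross-section extends beyond the z = 5.16 cross-section by about 34.65 mm².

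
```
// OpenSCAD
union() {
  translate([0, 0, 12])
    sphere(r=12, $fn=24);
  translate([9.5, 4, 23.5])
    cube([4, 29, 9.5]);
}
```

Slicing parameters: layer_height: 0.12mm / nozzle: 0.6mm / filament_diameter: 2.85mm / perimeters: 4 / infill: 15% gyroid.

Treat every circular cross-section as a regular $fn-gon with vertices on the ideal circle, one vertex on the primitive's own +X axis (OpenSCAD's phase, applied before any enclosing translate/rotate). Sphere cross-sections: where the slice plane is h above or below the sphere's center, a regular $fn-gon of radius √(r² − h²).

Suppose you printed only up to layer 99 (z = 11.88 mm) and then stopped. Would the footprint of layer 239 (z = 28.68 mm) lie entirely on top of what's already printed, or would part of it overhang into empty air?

part overhangs

Compare the two slices. At z = 11.88: the r=12 sphere slices to a regular 24-gon of circumradius 11.999 (√(r²−h²) with h=0.12 from center) (area = (24/2)·11.999²·sin(360°/24) = 447.19 mm²); the cube at (9.5, 4) does not reach this height (z outside [23.5, 33]); Merging all regions: only the r=12 sphere is present, so the union is just that shape — area = 447.19 mm². At z = 28.68: the sphere does not reach this height (|z−center|=16.680 > r=12); the cube at (9.5, 4) is present — its section is the full 4×29 rectangle (area 116.00 mm²); Taking the union: only the 4×29 cube at (9.5, 4) is present, so the union is just that shape — area = 116.00 mm². Checking containment: at z = 28.68 the cross-section extends beyond the z = 11.88 cross-section by about 112.87 mm².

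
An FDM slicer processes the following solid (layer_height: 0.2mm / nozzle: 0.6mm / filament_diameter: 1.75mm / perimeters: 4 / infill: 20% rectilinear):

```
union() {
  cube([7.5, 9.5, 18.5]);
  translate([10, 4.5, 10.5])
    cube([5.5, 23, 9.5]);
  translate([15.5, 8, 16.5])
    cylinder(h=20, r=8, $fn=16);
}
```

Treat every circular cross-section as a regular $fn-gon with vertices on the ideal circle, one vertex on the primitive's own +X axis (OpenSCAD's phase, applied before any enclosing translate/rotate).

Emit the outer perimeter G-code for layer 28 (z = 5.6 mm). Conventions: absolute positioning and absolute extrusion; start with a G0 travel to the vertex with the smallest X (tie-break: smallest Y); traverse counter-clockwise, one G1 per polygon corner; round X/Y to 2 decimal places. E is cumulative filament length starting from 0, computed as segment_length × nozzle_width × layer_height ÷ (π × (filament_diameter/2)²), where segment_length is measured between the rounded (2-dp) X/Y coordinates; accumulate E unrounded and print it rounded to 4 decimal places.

At z = 5.6 mm: the 7.5×9.5 cube contributes its full rectangle; the cube at (10, 4.5) is not intersected at this z (z outside [10.5, 20]); the cylinder at (15.5, 8) is not intersected at this z (z outside [16.5, 36.5]); Combining (union): only the 7.5×9.5 cube is present, so the union is just that shape — 1 connected region. The outline is a single polygon with 4 vertices. Extrusion per mm of travel: 0.6 × 0.2 / (π × 0.875²) = 0.049890. Accumulating E over each segment gives final E = 1.6963.

G0 X0.00 Y0.00 Z5.60
G1 X7.50 Y0.00 E0.3742
G1 X7.50 Y9.50 E0.8481
G1 X0.00 Y9.50 E1.2223
G1 X0.00 Y0.00 E1.6963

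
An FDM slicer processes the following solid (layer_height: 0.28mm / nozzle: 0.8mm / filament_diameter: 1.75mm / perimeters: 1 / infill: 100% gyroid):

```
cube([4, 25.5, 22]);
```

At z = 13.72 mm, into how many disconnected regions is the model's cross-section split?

1

At z = 13.72 mm: the cube is present — its section is the full 4×25.5 rectangle. The result has 1 disconnected region.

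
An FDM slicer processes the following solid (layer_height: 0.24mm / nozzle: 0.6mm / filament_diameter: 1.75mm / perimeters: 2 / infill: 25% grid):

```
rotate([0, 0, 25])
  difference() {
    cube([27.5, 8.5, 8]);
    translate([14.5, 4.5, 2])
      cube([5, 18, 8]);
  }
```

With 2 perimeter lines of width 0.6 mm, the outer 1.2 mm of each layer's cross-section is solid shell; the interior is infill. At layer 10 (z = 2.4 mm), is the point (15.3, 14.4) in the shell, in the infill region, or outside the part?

At z = 2.4 mm: the cube (footprint 27.5×8.5) is included at this height; the cube at (14.5, 4.5) is present — its section is the full 5×18 rectangle; Taking the first minus the rest: starting from the 27.5×8.5 cube, the 5×18 cube at (14.5, 4.5) partially overlaps it — only the 20.00 mm² overlap (of its 90.00 mm²) is removed, clipping the outline — 1 connected region; (whole slice rotated 25° about Z — lengths, areas and connectivity unchanged). Overall, the cross-section is a single solid region. Undo the 25° rotation: the query point maps to (19.952, 6.585) in the un-rotated model frame. The nearest boundary edge runs (19.50, 4.50)→(19.50, 8.50); distance from the point to it = 0.45 mm. The point is inside the cross-section, 0.45 mm from the nearest boundary — within the 1.2 mm shell band (2 × 0.6).

shell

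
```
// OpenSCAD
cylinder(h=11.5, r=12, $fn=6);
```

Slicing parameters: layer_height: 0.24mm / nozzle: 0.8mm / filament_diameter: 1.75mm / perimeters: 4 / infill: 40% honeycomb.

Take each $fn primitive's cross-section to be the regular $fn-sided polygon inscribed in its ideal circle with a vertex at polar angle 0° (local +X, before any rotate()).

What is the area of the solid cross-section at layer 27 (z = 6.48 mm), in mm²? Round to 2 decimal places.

374.12 mm²

At z = 6.48 mm: the r=12 cylinder contributes a regular 6-gon of circumradius 12 (area = (6/2)·12.000²·sin(360°/6) = 374.12 mm²). Overall, the cross-section is a single solid region. Net area = 374.12 mm².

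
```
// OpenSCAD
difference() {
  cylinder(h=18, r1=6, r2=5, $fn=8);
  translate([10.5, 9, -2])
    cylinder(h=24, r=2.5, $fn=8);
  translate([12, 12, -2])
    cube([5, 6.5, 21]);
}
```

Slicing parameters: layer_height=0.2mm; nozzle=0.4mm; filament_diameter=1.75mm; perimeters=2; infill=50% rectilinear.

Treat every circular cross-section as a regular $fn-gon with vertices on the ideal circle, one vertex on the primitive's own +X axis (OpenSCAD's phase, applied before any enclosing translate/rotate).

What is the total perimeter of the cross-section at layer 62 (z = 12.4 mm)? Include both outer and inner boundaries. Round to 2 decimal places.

At z = 12.4 mm: the cone contributes a regular 8-gon of circumradius 5.311 (interpolated between r1=6 and r2=5 at t=0.689) (perimeter = 2·8·5.311·sin(180°/8) = 32.52 mm); the r=2.5 cylinder at (10.5, 9) gives a regular 8-gon of circumradius 2.5 (constant along its height) (perimeter = 2·8·2.500·sin(180°/8) = 15.31 mm); the cube at (12, 12) (footprint 5×6.5) is included at this height (perimeter 23.00 mm); Taking the first minus the rest: starting from the cone, the r=2.5 cylinder at (10.5, 9) misses the remaining region (no effect); the 5×6.5 cube at (12, 12) misses the remaining region (no effect) — boundary = 32.52 mm. Overall, the cross-section is a single solid region. Total boundary length (outer) = 32.52 mm.

32.52 mm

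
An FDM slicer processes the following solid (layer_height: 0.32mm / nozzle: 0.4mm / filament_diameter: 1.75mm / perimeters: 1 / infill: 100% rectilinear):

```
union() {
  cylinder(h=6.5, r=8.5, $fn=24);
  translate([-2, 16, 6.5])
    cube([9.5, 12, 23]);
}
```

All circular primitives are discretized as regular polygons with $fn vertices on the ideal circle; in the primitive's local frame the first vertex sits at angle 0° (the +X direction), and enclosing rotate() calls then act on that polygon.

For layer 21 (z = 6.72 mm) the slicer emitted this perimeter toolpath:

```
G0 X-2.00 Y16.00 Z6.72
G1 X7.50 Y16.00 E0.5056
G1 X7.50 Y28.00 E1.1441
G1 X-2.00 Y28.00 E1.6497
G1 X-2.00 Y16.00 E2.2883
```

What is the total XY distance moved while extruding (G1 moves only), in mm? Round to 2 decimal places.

Sum the Euclidean lengths of each G1 segment: total = 43.00 mm.

43.00 mm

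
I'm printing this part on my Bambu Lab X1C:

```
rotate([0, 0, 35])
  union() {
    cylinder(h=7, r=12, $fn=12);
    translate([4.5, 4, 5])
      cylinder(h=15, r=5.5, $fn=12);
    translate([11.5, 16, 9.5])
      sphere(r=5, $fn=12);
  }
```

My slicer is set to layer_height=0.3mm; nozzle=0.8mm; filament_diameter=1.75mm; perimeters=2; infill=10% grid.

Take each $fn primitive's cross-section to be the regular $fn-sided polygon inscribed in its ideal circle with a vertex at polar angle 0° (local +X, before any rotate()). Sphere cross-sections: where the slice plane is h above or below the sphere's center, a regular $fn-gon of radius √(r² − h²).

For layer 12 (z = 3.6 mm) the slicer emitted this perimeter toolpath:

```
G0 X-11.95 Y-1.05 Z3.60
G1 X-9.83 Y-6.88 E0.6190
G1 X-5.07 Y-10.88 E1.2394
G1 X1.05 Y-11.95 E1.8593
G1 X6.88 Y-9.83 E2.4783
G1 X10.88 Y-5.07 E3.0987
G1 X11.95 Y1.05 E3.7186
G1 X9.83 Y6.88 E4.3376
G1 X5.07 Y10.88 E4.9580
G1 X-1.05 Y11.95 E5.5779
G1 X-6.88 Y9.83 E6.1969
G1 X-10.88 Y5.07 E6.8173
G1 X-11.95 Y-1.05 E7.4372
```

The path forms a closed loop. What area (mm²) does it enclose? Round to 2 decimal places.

431.95 mm²

Apply the shoelace formula to the sequence of (X, Y) vertices; enclosed area = 431.95 mm².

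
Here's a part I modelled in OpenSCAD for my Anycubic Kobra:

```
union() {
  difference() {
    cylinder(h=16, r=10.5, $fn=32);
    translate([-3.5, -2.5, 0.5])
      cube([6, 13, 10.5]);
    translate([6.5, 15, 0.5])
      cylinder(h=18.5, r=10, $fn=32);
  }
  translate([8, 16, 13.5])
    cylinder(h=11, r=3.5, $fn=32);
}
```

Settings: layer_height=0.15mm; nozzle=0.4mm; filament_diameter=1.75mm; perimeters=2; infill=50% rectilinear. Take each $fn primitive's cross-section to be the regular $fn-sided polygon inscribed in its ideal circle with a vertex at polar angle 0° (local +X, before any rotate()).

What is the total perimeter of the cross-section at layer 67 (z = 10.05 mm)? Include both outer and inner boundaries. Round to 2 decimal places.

At z = 10.05 mm: the r=10.5 cylinder contributes a regular 32-gon of circumradius 10.5 (perimeter = 2·32·10.500·sin(180°/32) = 65.87 mm); the 6×13 cube at (-3.5, -2.5) contributes its full rectangle (perimeter 38.00 mm); the r=10 cylinder at (6.5, 15) contributes a regular 32-gon of circumradius 10 (perimeter = 2·32·10.000·sin(180°/32) = 62.73 mm); Subtracting the remaining from the first: starting from the r=10.5 cylinder, the 6×13 cube at (-3.5, -2.5) partially overlaps it — only the 76.85 mm² overlap (of its 78.00 mm²) is removed, clipping the outline; the r=10 cylinder at (6.5, 15) partially overlaps it — only the 20.76 mm² overlap (of its 312.14 mm²) is removed, clipping the outline — boundary = 84.81 mm; the cylinder at (8, 16) does not reach this height (z outside [13.5, 24.5]); Merging all regions: only the result so far is present, so the union is just that shape — boundary = 84.81 mm. Overall, the cross-section is a single solid region. Total boundary length (outer) = 84.81 mm.

84.81 mm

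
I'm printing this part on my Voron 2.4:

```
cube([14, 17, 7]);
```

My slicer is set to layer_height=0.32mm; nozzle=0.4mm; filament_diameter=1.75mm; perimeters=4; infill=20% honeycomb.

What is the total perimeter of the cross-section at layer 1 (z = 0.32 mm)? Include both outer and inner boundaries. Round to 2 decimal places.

62.00 mm

At z = 0.32 mm: the cube is present — its section is the full 14×17 rectangle (perimeter 62.00 mm). Overall, the cross-section is a single solid region. Total boundary length (outer) = 62.00 mm.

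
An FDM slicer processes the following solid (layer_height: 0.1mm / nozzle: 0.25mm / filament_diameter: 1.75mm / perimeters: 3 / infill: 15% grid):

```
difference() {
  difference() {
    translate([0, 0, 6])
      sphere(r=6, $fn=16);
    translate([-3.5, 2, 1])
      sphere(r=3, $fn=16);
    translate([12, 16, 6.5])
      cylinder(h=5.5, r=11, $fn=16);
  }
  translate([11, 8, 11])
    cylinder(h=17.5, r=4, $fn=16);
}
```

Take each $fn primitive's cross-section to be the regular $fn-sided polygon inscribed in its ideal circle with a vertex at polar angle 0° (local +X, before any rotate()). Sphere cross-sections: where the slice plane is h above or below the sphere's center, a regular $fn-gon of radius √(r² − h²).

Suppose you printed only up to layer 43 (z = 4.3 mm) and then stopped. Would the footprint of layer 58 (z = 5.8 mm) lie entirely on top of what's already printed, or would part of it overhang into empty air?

Compare the two slices. At z = 4.3: the sphere: section is a regular 16-gon, circumradius = √(r²−h²) = √(6²−1.7²) = 5.754 (area = (16/2)·5.754²·sin(360°/16) = 101.37 mm²); the sphere at (-3.5, 2) does not reach this height (|z−center|=3.300 > r=3); the cylinder at (12, 16) is not intersected at this z (z outside [6.5, 12]); Taking the first minus the rest: none of the subtracted shapes is present at this height, so the r=6 sphere is unchanged — area = 101.37 mm²; the cylinder at (11, 8) does not reach this height (z outside [11, 28.5]); Taking the first minus the rest: none of the subtracted shapes is present at this height, so that combined region is unchanged — area = 101.37 mm². At z = 5.8: the sphere: section is a regular 16-gon, circumradius = √(r²−h²) = √(6²−0.2²) = 5.997 (area = (16/2)·5.997²·sin(360°/16) = 110.09 mm²); the sphere at (-3.5, 2) does not reach this height (|z−center|=4.800 > r=3); the cylinder at (12, 16) does not reach this height (z outside [6.5, 12]); Taking the first minus the rest: none of the subtracted shapes is present at this height, so the r=6 sphere is unchanged — area = 110.09 mm²; the cylinder at (11, 8) is absent (z outside [11, 28.5]); Subtracting the remaining from the first: none of the subtracted shapes is present at this height, so the result so far is unchanged — area = 110.09 mm². Checking containment: at z = 5.8 the cross-section extends beyond the z = 4.3 cross-section by about 8.73 mm².

part overhangs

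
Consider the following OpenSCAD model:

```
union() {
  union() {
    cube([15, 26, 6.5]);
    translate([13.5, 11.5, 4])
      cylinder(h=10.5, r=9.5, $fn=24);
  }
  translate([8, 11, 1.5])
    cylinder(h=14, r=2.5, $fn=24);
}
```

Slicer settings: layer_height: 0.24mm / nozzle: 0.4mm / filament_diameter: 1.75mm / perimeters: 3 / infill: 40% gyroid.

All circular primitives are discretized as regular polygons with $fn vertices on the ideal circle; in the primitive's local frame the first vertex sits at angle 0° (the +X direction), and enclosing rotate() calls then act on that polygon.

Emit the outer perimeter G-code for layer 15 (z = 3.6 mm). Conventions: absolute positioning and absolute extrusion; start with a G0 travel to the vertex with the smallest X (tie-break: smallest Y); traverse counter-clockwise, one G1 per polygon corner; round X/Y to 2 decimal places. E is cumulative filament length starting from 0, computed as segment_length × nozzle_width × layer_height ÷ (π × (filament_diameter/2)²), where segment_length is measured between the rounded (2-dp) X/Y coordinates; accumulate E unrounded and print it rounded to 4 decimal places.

G0 X0.00 Y0.00 Z3.60
G1 X15.00 Y0.00 E0.5987
G1 X15.00 Y26.00 E1.6364
G1 X0.00 Y26.00 E2.2351
G1 X0.00 Y0.00 E3.2728

At z = 3.6 mm: the cube (footprint 15×26) is included at this height; the cylinder at (13.5, 11.5) is not intersected at this z (z outside [4, 14.5]); Taking the union: only the 15×26 cube is present, so the union is just that shape — 1 connected region; the cylinder at (8, 11): section is a regular 24-gon, circumradius r=2.5; Combining (union): the r=2.5 cylinder at (8, 11) lies entirely inside that combined region, so the union is just that combined region — 1 connected region. The outline is a single polygon with 4 vertices. Extrusion per mm of travel: 0.4 × 0.24 / (π × 0.875²) = 0.039912. Accumulating E over each segment gives final E = 3.2728.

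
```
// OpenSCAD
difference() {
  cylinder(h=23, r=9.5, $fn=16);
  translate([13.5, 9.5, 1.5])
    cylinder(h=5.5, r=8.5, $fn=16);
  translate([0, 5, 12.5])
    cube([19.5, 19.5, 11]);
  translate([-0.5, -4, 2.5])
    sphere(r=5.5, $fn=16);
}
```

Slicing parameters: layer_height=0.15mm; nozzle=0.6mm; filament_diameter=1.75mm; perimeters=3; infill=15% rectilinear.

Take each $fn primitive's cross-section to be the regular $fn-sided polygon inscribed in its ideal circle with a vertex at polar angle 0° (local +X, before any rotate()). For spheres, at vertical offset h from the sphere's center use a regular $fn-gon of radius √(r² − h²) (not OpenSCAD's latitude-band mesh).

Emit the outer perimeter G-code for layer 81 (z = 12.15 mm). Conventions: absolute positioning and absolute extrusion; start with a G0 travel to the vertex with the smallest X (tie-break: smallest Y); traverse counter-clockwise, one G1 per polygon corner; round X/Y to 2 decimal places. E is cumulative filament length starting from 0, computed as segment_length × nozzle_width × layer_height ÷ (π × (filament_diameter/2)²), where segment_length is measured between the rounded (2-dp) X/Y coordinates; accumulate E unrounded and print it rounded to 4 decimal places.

At z = 12.15 mm: the cylinder: section is a regular 16-gon, circumradius r=9.5; the cylinder at (13.5, 9.5) does not reach this height (z outside [1.5, 7]); the cube at (0, 5) is absent (z outside [12.5, 23.5]); the sphere at (-0.5, -4) does not reach this height (|z−center|=9.650 > r=5.5); Subtracting the remaining from the first: none of the subtracted shapes is present at this height, so the r=9.5 cylinder is unchanged — 1 connected region. The outline is a single polygon with 16 vertices. Extrusion per mm of travel: 0.6 × 0.15 / (π × 0.875²) = 0.037418. Accumulating E over each segment gives final E = 2.2199.

G0 X-9.50 Y0.00 Z12.15
G1 X-8.78 Y-3.64 E0.1388
G1 X-6.72 Y-6.72 E0.2775
G1 X-3.64 Y-8.78 E0.4161
G1 X0.00 Y-9.50 E0.5550
G1 X3.64 Y-8.78 E0.6938
G1 X6.72 Y-6.72 E0.8325
G1 X8.78 Y-3.64 E0.9711
G1 X9.50 Y0.00 E1.1099
G1 X8.78 Y3.64 E1.2488
G1 X6.72 Y6.72 E1.3874
G1 X3.64 Y8.78 E1.5261
G1 X0.00 Y9.50 E1.6649
G1 X-3.64 Y8.78 E1.8038
G1 X-6.72 Y6.72 E1.9424
G1 X-8.78 Y3.64 E2.0811
G1 X-9.50 Y0.00 E2.2199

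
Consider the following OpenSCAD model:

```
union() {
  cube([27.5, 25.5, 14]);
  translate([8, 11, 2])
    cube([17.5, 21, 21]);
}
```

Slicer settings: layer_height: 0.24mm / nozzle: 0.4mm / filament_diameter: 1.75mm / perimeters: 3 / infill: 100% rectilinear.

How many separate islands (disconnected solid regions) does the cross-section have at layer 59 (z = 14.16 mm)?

1

At z = 14.16 mm: the cube does not reach this height (z outside [0, 14]); the cube at (8, 11) is present — its section is the full 17.5×21 rectangle; Merging all regions: only the 17.5×21 cube at (8, 11) is present, so the union is just that shape — 1 connected region. Overall, the cross-section is a single solid region. Island count = 1.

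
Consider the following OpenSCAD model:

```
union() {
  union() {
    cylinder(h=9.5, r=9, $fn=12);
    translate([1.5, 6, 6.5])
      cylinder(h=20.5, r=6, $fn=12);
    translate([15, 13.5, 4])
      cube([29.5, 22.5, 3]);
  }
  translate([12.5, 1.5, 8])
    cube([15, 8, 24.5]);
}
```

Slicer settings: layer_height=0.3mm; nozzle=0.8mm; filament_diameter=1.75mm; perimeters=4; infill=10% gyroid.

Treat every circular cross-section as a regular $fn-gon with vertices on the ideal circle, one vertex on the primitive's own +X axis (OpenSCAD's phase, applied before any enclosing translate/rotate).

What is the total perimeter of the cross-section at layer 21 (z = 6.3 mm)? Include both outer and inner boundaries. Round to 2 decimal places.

159.90 mm

At z = 6.3 mm: the r=9 cylinder gives a regular 12-gon of circumradius 9 (constant along its height) (perimeter = 2·12·9.000·sin(180°/12) = 55.90 mm); the cylinder at (1.5, 6) is not intersected at this z (z outside [6.5, 27]); the 29.5×22.5 cube at (15, 13.5) contributes its full rectangle (perimeter 104.00 mm); Combining (union): the 2 present regions are separate (no shared area or edge), so areas and boundary lengths simply add and each stays a separate island — boundary = 159.90 mm; the cube at (12.5, 1.5) does not reach this height (z outside [8, 32.5]); Combining (union): only the result so far is present, so the union is just that shape — boundary = 159.90 mm. Overall, the cross-section has 2 separate islands. Total boundary length (outer) = 159.90 mm.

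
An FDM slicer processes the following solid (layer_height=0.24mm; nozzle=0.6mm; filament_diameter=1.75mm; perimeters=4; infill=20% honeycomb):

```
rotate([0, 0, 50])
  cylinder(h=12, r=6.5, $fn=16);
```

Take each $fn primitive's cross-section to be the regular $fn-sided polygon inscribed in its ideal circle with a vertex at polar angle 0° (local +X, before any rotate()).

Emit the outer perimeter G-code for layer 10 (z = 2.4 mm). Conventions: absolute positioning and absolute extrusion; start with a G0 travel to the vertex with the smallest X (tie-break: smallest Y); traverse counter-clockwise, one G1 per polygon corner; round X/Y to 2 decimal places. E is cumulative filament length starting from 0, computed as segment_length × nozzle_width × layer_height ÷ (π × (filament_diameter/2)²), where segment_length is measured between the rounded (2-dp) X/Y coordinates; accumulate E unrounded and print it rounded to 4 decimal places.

G0 X-6.48 Y-0.57 Z2.40
G1 X-5.77 Y-3.00 E0.1516
G1 X-4.18 Y-4.98 E0.3036
G1 X-1.95 Y-6.20 E0.4558
G1 X0.57 Y-6.48 E0.6076
G1 X3.00 Y-5.77 E0.7591
G1 X4.98 Y-4.18 E0.9112
G1 X6.20 Y-1.95 E1.0633
G1 X6.48 Y0.57 E1.2151
G1 X5.77 Y3.00 E1.3667
G1 X4.18 Y4.98 E1.5187
G1 X1.95 Y6.20 E1.6709
G1 X-0.57 Y6.48 E1.8227
G1 X-3.00 Y5.77 E1.9743
G1 X-4.98 Y4.18 E2.1263
G1 X-6.20 Y1.95 E2.2785
G1 X-6.48 Y-0.57 E2.4303

At z = 2.4 mm: the r=6.5 cylinder gives a regular 16-gon of circumradius 6.5 (constant along its height); (rotated 50° about Z; rotation is an isometry so areas/perimeters/island counts are preserved). The outline is a single polygon with 16 vertices. Extrusion per mm of travel: 0.6 × 0.24 / (π × 0.875²) = 0.059868. Accumulating E over each segment gives final E = 2.4303.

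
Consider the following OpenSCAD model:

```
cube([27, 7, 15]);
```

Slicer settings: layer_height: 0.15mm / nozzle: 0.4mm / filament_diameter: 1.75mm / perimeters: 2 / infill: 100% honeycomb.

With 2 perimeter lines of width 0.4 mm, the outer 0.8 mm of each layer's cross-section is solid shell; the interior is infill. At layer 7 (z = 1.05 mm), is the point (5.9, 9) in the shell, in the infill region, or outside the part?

At z = 1.05 mm: the cube (footprint 27×7) is included at this height. Overall, the cross-section is a single solid region. The nearest boundary edge runs (27.00, 7.00)→(0.00, 7.00); distance from the point to it = 2.00 mm. The point is not inside any of the regions above, so it lies outside the cross-section (2.00 mm from the nearest boundary).

outside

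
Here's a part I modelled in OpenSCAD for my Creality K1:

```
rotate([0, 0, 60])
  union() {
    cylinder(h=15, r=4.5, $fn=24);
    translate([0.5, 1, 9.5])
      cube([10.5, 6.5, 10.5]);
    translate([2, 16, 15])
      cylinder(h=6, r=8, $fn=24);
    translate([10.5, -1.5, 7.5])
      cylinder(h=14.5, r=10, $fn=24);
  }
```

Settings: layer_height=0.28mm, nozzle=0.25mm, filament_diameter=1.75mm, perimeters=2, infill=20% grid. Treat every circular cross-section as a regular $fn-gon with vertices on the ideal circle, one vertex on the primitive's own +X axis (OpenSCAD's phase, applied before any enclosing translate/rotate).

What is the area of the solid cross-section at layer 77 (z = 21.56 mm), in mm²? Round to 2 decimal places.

310.58 mm²

At z = 21.56 mm: the cylinder is not intersected at this z (z outside [0, 15]); the cube at (0.5, 1) does not reach this height (z outside [9.5, 20]); the cylinder at (2, 16) is absent (z outside [15, 21]); the cylinder at (10.5, -1.5): section is a regular 24-gon, circumradius r=10 (area = (24/2)·10.000²·sin(360°/24) = 310.58 mm²); Taking the union: only the r=10 cylinder at (10.5, -1.5) is present, so the union is just that shape — area = 310.58 mm²; (whole slice rotated 60° about Z — lengths, areas and connectivity unchanged). Overall, the cross-section is a single solid region. Net area = 310.58 mm².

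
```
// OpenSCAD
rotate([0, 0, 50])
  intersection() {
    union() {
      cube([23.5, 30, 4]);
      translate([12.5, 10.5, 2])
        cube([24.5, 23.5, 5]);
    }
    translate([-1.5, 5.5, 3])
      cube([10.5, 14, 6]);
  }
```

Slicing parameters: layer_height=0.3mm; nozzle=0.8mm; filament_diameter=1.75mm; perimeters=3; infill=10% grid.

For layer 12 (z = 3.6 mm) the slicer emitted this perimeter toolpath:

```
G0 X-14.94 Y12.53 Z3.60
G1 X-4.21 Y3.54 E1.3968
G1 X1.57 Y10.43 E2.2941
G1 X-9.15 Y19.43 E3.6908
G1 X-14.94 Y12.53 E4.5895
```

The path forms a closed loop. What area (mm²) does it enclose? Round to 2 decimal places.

125.98 mm²

Apply the shoelace formula to the sequence of (X, Y) vertices; enclosed area = 125.98 mm².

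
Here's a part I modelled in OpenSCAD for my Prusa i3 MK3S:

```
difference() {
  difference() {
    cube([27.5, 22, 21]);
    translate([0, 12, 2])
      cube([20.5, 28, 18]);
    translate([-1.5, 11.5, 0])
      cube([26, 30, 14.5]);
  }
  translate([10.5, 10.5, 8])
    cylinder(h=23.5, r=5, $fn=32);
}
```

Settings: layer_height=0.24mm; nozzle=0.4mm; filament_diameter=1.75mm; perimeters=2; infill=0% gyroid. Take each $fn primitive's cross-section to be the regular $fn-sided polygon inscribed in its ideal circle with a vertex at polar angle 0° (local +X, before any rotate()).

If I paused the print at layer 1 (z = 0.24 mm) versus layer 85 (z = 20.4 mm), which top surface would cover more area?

Layer 1 (z = 0.24): the cube is present — its section is the full 27.5×22 rectangle (area 605.00 mm²); the cube at (0, 12) is absent (z outside [2, 20]); the 26×30 cube at (-1.5, 11.5) contributes its full rectangle (area 780.00 mm²); Subtracting the remaining from the first: starting from the 27.5×22 cube (605.00 mm²), the 26×30 cube at (-1.5, 11.5) partially overlaps it — only the 257.25 mm² overlap (of its 780.00 mm²) is removed, clipping the outline — area = 347.75 mm²; the cylinder at (10.5, 10.5) is not intersected at this z (z outside [8, 31.5]); Subtracting the remaining from the first: none of the subtracted shapes is present at this height, so the result so far is unchanged — area = 347.75 mm². So its area = 347.75 mm². Layer 85 (z = 20.4): the 27.5×22 cube contributes its full rectangle (area 605.00 mm²); the cube at (0, 12) is absent (z outside [2, 20]); the cube at (-1.5, 11.5) is not intersected at this z (z outside [0, 14.5]); Subtracting the remaining from the first: none of the subtracted shapes is present at this height, so the 27.5×22 cube is unchanged — area = 605.00 mm²; the cylinder at (10.5, 10.5): section is a regular 32-gon, circumradius r=5 (area = (32/2)·5.000²·sin(360°/32) = 78.04 mm²); After the difference (first − rest): starting from that combined region (605.00 mm²), the r=5 cylinder at (10.5, 10.5) lies wholly inside it (removes its full 78.04 mm² and its 31.37 mm outline becomes a hole wall) — area = 526.96 mm². So its area = 526.96 mm². Layer 85 is larger (526.96 vs 347.75 mm²).

layer 85 (z = 20.4 mm)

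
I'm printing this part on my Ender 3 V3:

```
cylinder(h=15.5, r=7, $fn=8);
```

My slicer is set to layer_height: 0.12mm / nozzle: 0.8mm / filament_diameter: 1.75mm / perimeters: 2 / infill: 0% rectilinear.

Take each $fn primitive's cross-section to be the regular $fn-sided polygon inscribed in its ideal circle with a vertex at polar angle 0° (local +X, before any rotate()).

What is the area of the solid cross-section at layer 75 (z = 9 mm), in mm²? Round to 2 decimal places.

At z = 9 mm: the cylinder: section is a regular 8-gon, circumradius r=7 (area = (8/2)·7.000²·sin(360°/8) = 138.59 mm²). Overall, the cross-section is a single solid region. Net area = 138.59 mm².

138.59 mm²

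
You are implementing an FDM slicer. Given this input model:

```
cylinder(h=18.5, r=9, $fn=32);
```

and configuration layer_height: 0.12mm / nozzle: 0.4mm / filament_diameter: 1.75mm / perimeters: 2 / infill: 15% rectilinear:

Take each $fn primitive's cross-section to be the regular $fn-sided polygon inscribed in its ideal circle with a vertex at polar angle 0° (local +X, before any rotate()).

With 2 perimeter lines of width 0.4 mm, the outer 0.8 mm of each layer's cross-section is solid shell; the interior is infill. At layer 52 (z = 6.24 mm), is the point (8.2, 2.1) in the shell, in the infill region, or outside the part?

At z = 6.24 mm: the cylinder: section is a regular 32-gon, circumradius r=9. Overall, the cross-section is a single solid region. The nearest boundary edge runs (8.83, 1.76)→(8.31, 3.44); distance from the point to it = 0.50 mm. The point is inside the cross-section, 0.50 mm from the nearest boundary — within the 0.8 mm shell band (2 × 0.4).

shell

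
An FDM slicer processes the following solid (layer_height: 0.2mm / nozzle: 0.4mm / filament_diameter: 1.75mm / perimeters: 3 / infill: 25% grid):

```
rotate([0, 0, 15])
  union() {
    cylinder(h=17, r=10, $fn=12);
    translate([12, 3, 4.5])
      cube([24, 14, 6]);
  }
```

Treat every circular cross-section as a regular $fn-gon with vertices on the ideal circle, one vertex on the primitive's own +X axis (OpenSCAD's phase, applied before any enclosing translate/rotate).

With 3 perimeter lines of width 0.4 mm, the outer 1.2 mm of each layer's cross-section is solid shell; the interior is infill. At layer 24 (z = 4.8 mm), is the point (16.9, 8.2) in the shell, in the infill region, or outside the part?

At z = 4.8 mm: the r=10 cylinder contributes a regular 12-gon of circumradius 10; the 24×14 cube at (12, 3) contributes its full rectangle; Taking the union: the 2 present regions are separate (no shared area or edge), so areas and boundary lengths simply add and each stays a separate island — 2 connected regions; (whole slice rotated 15° about Z — lengths, areas and connectivity unchanged). Overall, the cross-section has 2 separate islands. Undo the 15° rotation: the query point maps to (18.446, 3.547) in the un-rotated model frame. The nearest boundary edge runs (36.00, 3.00)→(12.00, 3.00); distance from the point to it = 0.55 mm. (Shell/infill is judged within the island containing the point — the largest one.) The point is inside the cross-section, 0.55 mm from the nearest boundary — within the 1.2 mm shell band (3 × 0.4).

shell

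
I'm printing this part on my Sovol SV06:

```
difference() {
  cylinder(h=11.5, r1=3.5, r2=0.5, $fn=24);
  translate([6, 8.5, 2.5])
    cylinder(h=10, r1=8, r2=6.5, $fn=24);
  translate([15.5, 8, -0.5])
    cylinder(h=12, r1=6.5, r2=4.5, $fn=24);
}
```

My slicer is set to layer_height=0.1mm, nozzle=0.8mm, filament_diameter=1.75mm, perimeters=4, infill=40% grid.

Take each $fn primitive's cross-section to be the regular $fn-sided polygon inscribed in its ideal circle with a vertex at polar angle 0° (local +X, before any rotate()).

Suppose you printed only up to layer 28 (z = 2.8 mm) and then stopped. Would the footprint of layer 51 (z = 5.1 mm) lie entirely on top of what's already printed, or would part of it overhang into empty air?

entirely on top

Compare the two slices. At z = 2.8: the cone contributes a regular 24-gon of circumradius 2.770 (interpolated between r1=3.5 and r2=0.5 at t=0.243) (area = (24/2)·2.770²·sin(360°/24) = 23.82 mm²); the cone at (6, 8.5): at t=0.030 of its height the radius interpolates to r₁+(r₂−r₁)t = 7.955, giving a regular 24-gon of that circumradius (area = (24/2)·7.955²·sin(360°/24) = 196.54 mm²); the cone at (15.5, 8): at t=0.275 of its height the radius interpolates to r₁+(r₂−r₁)t = 5.950, giving a regular 24-gon of that circumradius (area = (24/2)·5.950²·sin(360°/24) = 109.95 mm²); After the difference (first − rest): starting from the cone (23.82 mm²), the cone at (6, 8.5) partially overlaps it — only the 0.35 mm² overlap (of its 196.54 mm²) is removed, clipping the outline; the cone at (15.5, 8) misses the remaining region (no effect) — area = 23.47 mm². At z = 5.1: the cone (r1=3.5→r2=0.5) has section circumradius 2.170 here — a regular 24-gon (area = (24/2)·2.170²·sin(360°/24) = 14.62 mm²); the cone at (6, 8.5): at t=0.260 of its height the radius interpolates to r₁+(r₂−r₁)t = 7.610, giving a regular 24-gon of that circumradius (area = (24/2)·7.610²·sin(360°/24) = 179.87 mm²); the cone at (15.5, 8) contributes a regular 24-gon of circumradius 5.567 (interpolated between r1=6.5 and r2=4.5 at t=0.467) (area = (24/2)·5.567²·sin(360°/24) = 96.24 mm²); Taking the first minus the rest: starting from the cone (14.62 mm²), the cone at (6, 8.5) misses the remaining region (no effect); the cone at (15.5, 8) misses the remaining region (no effect) — area = 14.62 mm². Checking containment: the cross-section at z = 5.1 is a subset of the cross-section at z = 2.8.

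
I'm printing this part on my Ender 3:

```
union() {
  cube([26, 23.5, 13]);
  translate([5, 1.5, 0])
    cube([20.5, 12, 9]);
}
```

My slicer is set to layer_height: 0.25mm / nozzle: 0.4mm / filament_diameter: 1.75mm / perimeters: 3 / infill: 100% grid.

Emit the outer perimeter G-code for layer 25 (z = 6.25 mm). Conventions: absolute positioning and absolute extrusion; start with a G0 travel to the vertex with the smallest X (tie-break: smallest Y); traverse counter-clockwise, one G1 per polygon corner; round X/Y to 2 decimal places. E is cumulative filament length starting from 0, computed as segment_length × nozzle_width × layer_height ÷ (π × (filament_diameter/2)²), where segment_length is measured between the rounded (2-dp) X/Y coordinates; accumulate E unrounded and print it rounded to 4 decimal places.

At z = 6.25 mm: the cube is present — its section is the full 26×23.5 rectangle; the cube at (5, 1.5) is present — its section is the full 20.5×12 rectangle; Taking the union: the 20.5×12 cube at (5, 1.5) lies entirely inside the 26×23.5 cube, so the union is just the 26×23.5 cube — 1 connected region. The outline is a single polygon with 4 vertices. Extrusion per mm of travel: 0.4 × 0.25 / (π × 0.875²) = 0.041575. Accumulating E over each segment gives final E = 4.1159.

G0 X0.00 Y0.00 Z6.25
G1 X26.00 Y0.00 E1.0810
G1 X26.00 Y23.50 E2.0580
G1 X0.00 Y23.50 E3.1389
G1 X0.00 Y0.00 E4.1159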